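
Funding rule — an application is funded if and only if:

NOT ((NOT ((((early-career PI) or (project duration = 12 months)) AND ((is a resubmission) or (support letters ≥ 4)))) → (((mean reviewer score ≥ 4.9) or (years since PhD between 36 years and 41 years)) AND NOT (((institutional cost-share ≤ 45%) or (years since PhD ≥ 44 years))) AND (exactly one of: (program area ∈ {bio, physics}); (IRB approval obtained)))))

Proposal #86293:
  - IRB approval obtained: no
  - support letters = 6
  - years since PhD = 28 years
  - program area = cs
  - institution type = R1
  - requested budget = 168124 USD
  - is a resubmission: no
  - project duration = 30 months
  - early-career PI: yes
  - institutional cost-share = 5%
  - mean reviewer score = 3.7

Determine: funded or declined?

Declined

Atomic conditions:
  early-career PI: yes → true
  project duration = 12 months: 30 == 12 is false
  is a resubmission: no → false
  support letters ≥ 4: 6 ≥ 4 is true
  mean reviewer score ≥ 4.9: 3.7 ≥ 4.9 is false
  years since PhD between 36 years and 41 years: 28 in [36, 41] is false
  institutional cost-share ≤ 45%: 5 ≤ 45 is true
  years since PhD ≥ 44 years: 28 ≥ 44 is false
  program area ∈ {bio, physics}: cs is not in the set → false
  IRB approval obtained: no → false
Combine:
[1.1.1.1] true OR false = true
[1.1.1.2] false OR true = true
[1.1.1] true AND true = true
[1.1] NOT true = false
[1.2.1] false OR false = false
[1.2.2.1] true OR false = true
[1.2.2] NOT true = false
[1.2.3] exactly-one(false, false) = false
[1.2] false AND false AND false = false
[1] false → false (antecedent false ⇒ implication holds) = true
[root] NOT true = false
Overall: false → declined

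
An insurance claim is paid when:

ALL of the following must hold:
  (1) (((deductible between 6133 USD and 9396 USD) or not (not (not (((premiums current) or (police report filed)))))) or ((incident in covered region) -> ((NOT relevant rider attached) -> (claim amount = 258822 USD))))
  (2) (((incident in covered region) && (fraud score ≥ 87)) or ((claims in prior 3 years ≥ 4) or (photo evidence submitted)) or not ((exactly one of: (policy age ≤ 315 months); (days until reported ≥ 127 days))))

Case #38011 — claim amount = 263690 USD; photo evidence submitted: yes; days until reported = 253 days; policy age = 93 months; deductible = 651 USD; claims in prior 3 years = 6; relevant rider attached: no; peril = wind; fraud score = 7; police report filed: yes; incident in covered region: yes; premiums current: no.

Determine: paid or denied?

Denied

Atomic conditions:
  deductible between 6133 USD and 9396 USD: 651 in [6133, 9396] is false
  premiums current: no → false
  police report filed: yes → true
  incident in covered region: yes → true
  NOT relevant rider attached: no → true
  claim amount = 258822 USD: 263690 == 258822 is false
  fraud score ≥ 87: 7 ≥ 87 is false
  claims in prior 3 years ≥ 4: 6 ≥ 4 is true
  photo evidence submitted: yes → true
  policy age ≤ 315 months: 93 ≤ 315 is true
  days until reported ≥ 127 days: 253 ≥ 127 is true
Combine:
[1.1.2.1.1.1] false OR true = true
[1.1.2.1.1] NOT true = false
[1.1.2.1] NOT false = true
[1.1.2] NOT true = false
[1.1] false OR false = false
[1.2.2] true → false = false
[1.2] true → false = false
[1] false OR false = false
[2.1] true AND false = false
[2.2] true OR true = true
[2.3.1] exactly-one(true, true) = false
[2.3] NOT false = true
[2] false OR true OR true = true
[root] false AND true = false
Overall: false → denied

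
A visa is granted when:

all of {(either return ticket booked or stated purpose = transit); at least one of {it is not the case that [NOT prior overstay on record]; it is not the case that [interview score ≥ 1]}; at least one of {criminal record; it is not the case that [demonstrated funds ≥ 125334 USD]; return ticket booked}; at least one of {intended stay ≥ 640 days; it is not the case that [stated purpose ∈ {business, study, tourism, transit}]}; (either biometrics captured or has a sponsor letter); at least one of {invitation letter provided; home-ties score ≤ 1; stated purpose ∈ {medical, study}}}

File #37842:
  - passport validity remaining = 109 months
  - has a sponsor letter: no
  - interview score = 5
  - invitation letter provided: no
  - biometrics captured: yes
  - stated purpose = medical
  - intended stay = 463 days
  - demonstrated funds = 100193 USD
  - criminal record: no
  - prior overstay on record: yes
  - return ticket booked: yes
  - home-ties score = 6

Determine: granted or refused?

Granted

Atomic conditions:
  return ticket booked: yes → true
  stated purpose = transit: medical == transit is false
  NOT prior overstay on record: yes → false
  interview score ≥ 1: 5 ≥ 1 is true
  criminal record: no → false
  demonstrated funds ≥ 125334 USD: 100193 ≥ 125334 is false
  intended stay ≥ 640 days: 463 ≥ 640 is false
  stated purpose ∈ {business, study, tourism, transit}: medical is not in the set → false
  biometrics captured: yes → true
  has a sponsor letter: no → false
  invitation letter provided: no → false
  home-ties score ≤ 1: 6 ≤ 1 is false
  stated purpose ∈ {medical, study}: medical is in the set → true
Combine:
[1] true OR false = true
[2.1] NOT false = true
[2.2] NOT true = false
[2] true OR false = true
[3.2] NOT false = true
[3] false OR true OR true = true
[4.2] NOT false = true
[4] false OR true = true
[5] true OR false = true
[6] false OR false OR true = true
[root] true AND true AND true AND true AND true AND true = true
Overall: true → granted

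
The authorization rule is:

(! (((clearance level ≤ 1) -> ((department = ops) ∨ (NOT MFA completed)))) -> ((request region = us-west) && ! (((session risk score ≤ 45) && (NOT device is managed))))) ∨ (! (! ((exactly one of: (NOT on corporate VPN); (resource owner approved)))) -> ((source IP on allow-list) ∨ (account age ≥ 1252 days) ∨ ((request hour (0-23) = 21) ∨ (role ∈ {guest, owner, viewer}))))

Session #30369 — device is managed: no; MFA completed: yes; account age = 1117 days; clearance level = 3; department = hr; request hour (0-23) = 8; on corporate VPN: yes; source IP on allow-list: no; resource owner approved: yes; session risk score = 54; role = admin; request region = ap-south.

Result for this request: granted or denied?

Granted

Atomic conditions:
  clearance level ≤ 1: 3 ≤ 1 is false
  department = ops: hr == ops is false
  NOT MFA completed: yes → false
  request region = us-west: ap-south == us-west is false
  session risk score ≤ 45: 54 ≤ 45 is false
  NOT device is managed: no → true
  NOT on corporate VPN: yes → false
  resource owner approved: yes → true
  source IP on allow-list: no → false
  account age ≥ 1252 days: 1117 ≥ 1252 is false
  request hour (0-23) = 21: 8 == 21 is false
  role ∈ {guest, owner, viewer}: admin is not in the set → false
Combine:
[1.1.1.2] false OR false = false
[1.1.1] false → false (antecedent false ⇒ implication holds) = true
[1.1] NOT true = false
[1.2.2.1] false AND true = false
[1.2.2] NOT false = true
[1.2] false AND true = false
[1] false → false (antecedent false ⇒ implication holds) = true
[2.1.1.1] exactly-one(false, true) = true
[2.1.1] NOT true = false
[2.1] NOT false = true
[2.2.3] false OR false = false
[2.2] false OR false OR false = false
[2] true → false = false
[root] true OR false = true
Overall: true → granted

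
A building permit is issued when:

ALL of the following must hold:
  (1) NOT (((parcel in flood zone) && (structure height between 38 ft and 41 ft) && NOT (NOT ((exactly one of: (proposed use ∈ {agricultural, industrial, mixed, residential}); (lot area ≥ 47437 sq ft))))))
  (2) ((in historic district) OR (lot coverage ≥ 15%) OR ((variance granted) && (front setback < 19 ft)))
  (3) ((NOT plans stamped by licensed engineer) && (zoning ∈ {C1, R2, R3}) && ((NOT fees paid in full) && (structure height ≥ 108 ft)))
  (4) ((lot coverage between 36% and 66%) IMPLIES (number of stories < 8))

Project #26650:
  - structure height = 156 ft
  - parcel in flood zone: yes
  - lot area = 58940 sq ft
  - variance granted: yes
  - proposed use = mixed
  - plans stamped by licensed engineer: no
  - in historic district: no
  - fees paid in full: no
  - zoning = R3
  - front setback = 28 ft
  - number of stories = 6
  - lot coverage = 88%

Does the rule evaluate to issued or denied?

Issued

Atomic conditions:
  parcel in flood zone: yes → true
  structure height between 38 ft and 41 ft: 156 in [38, 41] is false
  proposed use ∈ {agricultural, industrial, mixed, residential}: mixed is in the set → true
  lot area ≥ 47437 sq ft: 58940 ≥ 47437 is true
  in historic district: no → false
  lot coverage ≥ 15%: 88 ≥ 15 is true
  variance granted: yes → true
  front setback < 19 ft: 28 < 19 is false
  NOT plans stamped by licensed engineer: no → true
  zoning ∈ {C1, R2, R3}: R3 is in the set → true
  NOT fees paid in full: no → true
  structure height ≥ 108 ft: 156 ≥ 108 is true
  lot coverage between 36% and 66%: 88 in [36, 66] is false
  number of stories < 8: 6 < 8 is true
Combine:
[1.1.3.1.1] exactly-one(true, true) = false
[1.1.3.1] NOT false = true
[1.1.3] NOT true = false
[1.1] true AND false AND false = false
[1] NOT false = true
[2.3] true AND false = false
[2] false OR true OR false = true
[3.3] true AND true = true
[3] true AND true AND true = true
[4] false → true (antecedent false ⇒ implication holds) = true
[root] true AND true AND true AND true = true
Overall: true → issued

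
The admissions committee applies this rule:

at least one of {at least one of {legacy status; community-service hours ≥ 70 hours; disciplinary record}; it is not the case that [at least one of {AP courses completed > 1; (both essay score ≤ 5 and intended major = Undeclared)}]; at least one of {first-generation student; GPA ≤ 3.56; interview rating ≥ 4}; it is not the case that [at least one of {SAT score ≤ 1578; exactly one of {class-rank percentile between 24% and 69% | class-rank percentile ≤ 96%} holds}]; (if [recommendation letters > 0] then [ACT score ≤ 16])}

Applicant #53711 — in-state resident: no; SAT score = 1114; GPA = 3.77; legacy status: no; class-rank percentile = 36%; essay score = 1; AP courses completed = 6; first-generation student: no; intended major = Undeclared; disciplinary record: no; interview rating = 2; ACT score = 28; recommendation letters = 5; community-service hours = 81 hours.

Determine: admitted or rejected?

Atomic conditions:
  legacy status: no → false
  community-service hours ≥ 70 hours: 81 ≥ 70 is true
  disciplinary record: no → false
  AP courses completed > 1: 6 > 1 is true
  essay score ≤ 5: 1 ≤ 5 is true
  intended major = Undeclared: Undeclared == Undeclared is true
  first-generation student: no → false
  GPA ≤ 3.56: 3.77 ≤ 3.56 is false
  interview rating ≥ 4: 2 ≥ 4 is false
  SAT score ≤ 1578: 1114 ≤ 1578 is true
  class-rank percentile between 24% and 69%: 36 in [24, 69] is true
  class-rank percentile ≤ 96%: 36 ≤ 96 is true
  recommendation letters > 0: 5 > 0 is true
  ACT score ≤ 16: 28 ≤ 16 is false
Combine:
[1] false OR true OR false = true
[2.1.2] true AND true = true
[2.1] true OR true = true
[2] NOT true = false
[3] false OR false OR false = false
[4.1.2] exactly-one(true, true) = false
[4.1] true OR false = true
[4] NOT true = false
[5] true → false = false
[root] true OR false OR false OR false OR false = true
Overall: true → admitted

Admitted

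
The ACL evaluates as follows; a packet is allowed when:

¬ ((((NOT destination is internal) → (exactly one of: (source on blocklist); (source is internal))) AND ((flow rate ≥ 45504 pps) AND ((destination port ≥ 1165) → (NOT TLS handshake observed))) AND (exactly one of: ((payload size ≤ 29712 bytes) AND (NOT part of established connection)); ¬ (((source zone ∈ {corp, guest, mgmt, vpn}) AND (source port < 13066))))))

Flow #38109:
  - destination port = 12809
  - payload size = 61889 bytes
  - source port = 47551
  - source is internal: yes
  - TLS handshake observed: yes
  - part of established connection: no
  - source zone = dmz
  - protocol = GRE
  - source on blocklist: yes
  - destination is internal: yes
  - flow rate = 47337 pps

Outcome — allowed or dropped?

Allowed

Atomic conditions:
  NOT destination is internal: yes → false
  source on blocklist: yes → true
  source is internal: yes → true
  flow rate ≥ 45504 pps: 47337 ≥ 45504 is true
  destination port ≥ 1165: 12809 ≥ 1165 is true
  NOT TLS handshake observed: yes → false
  payload size ≤ 29712 bytes: 61889 ≤ 29712 is false
  NOT part of established connection: no → true
  source zone ∈ {corp, guest, mgmt, vpn}: dmz is not in the set → false
  source port < 13066: 47551 < 13066 is false
Combine:
[1.1.2] exactly-one(true, true) = false
[1.1] false → false (antecedent false ⇒ implication holds) = true
[1.2.2] true → false = false
[1.2] true AND false = false
[1.3.1] false AND true = false
[1.3.2.1] false AND false = false
[1.3.2] NOT false = true
[1.3] exactly-one(false, true) = true
[1] true AND false AND true = false
[root] NOT false = true
Overall: true → allowed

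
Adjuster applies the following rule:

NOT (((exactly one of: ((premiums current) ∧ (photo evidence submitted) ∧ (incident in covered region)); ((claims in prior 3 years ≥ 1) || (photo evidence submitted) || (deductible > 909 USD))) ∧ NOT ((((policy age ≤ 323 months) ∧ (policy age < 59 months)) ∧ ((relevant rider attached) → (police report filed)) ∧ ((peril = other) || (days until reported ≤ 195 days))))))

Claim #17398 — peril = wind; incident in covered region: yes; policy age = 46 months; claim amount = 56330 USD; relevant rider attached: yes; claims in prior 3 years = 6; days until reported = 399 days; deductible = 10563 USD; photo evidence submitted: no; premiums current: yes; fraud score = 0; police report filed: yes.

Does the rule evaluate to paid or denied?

Atomic conditions:
  premiums current: yes → true
  photo evidence submitted: no → false
  incident in covered region: yes → true
  claims in prior 3 years ≥ 1: 6 ≥ 1 is true
  deductible > 909 USD: 10563 > 909 is true
  policy age ≤ 323 months: 46 ≤ 323 is true
  policy age < 59 months: 46 < 59 is true
  relevant rider attached: yes → true
  police report filed: yes → true
  peril = other: wind == other is false
  days until reported ≤ 195 days: 399 ≤ 195 is false
Combine:
[1.1.1] true AND false AND true = false
[1.1.2] true OR false OR true = true
[1.1] exactly-one(false, true) = true
[1.2.1.1] true AND true = true
[1.2.1.2] true → true = true
[1.2.1.3] false OR false = false
[1.2.1] true AND true AND false = false
[1.2] NOT false = true
[1] true AND true = true
[root] NOT true = false
Overall: false → denied

Denied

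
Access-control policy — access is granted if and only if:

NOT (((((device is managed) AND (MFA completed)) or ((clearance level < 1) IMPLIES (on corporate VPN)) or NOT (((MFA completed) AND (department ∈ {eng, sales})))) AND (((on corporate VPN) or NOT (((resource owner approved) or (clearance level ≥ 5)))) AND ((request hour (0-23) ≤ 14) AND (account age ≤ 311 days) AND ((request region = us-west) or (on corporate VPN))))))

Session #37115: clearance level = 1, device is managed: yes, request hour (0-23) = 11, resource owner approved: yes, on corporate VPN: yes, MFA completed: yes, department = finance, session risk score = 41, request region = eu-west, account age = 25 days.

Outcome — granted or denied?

Atomic conditions:
  device is managed: yes → true
  MFA completed: yes → true
  clearance level < 1: 1 < 1 is false
  on corporate VPN: yes → true
  department ∈ {eng, sales}: finance is not in the set → false
  resource owner approved: yes → true
  clearance level ≥ 5: 1 ≥ 5 is false
  request hour (0-23) ≤ 14: 11 ≤ 14 is true
  account age ≤ 311 days: 25 ≤ 311 is true
  request region = us-west: eu-west == us-west is false
Combine:
[1.1.1] true AND true = true
[1.1.2] false → true (antecedent false ⇒ implication holds) = true
[1.1.3.1] true AND false = false
[1.1.3] NOT false = true
[1.1] true OR true OR true = true
[1.2.1.2.1] true OR false = true
[1.2.1.2] NOT true = false
[1.2.1] true OR false = true
[1.2.2.3] false OR true = true
[1.2.2] true AND true AND true = true
[1.2] true AND true = true
[1] true AND true = true
[root] NOT true = false
Overall: false → denied

Denied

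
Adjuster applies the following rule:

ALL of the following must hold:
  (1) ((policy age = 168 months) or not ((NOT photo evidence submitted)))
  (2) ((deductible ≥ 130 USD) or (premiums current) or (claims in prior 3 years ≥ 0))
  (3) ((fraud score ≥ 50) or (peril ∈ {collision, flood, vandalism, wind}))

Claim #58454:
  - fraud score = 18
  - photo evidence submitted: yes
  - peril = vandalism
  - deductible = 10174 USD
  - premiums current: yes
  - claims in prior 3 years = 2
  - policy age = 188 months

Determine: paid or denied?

Atomic conditions:
  policy age = 168 months: 188 == 168 is false
  NOT photo evidence submitted: yes → false
  deductible ≥ 130 USD: 10174 ≥ 130 is true
  premiums current: yes → true
  claims in prior 3 years ≥ 0: 2 ≥ 0 is true
  fraud score ≥ 50: 18 ≥ 50 is false
  peril ∈ {collision, flood, vandalism, wind}: vandalism is in the set → true
Combine:
[1.2] NOT false = true
[1] false OR true = true
[2] true OR true OR true = true
[3] false OR true = true
[root] true AND true AND true = true
Overall: true → paid

Paid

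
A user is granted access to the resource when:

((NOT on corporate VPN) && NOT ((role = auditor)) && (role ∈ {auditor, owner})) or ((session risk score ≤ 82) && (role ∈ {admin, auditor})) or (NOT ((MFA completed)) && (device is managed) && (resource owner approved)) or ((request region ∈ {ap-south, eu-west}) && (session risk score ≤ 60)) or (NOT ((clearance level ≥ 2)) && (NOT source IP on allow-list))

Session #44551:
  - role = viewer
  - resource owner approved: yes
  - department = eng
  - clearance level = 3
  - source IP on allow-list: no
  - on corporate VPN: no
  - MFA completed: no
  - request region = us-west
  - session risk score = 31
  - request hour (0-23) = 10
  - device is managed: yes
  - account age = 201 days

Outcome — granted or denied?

Granted

Atomic conditions:
  NOT on corporate VPN: no → true
  role = auditor: viewer == auditor is false
  role ∈ {auditor, owner}: viewer is not in the set → false
  session risk score ≤ 82: 31 ≤ 82 is true
  role ∈ {admin, auditor}: viewer is not in the set → false
  MFA completed: no → false
  device is managed: yes → true
  resource owner approved: yes → true
  request region ∈ {ap-south, eu-west}: us-west is not in the set → false
  session risk score ≤ 60: 31 ≤ 60 is true
  clearance level ≥ 2: 3 ≥ 2 is true
  NOT source IP on allow-list: no → true
Combine:
[1.2] NOT false = true
[1] true AND true AND false = false
[2] true AND false = false
[3.1] NOT false = true
[3] true AND true AND true = true
[4] false AND true = false
[5.1] NOT true = false
[5] false AND true = false
[root] false OR false OR true OR false OR false = true
Overall: true → granted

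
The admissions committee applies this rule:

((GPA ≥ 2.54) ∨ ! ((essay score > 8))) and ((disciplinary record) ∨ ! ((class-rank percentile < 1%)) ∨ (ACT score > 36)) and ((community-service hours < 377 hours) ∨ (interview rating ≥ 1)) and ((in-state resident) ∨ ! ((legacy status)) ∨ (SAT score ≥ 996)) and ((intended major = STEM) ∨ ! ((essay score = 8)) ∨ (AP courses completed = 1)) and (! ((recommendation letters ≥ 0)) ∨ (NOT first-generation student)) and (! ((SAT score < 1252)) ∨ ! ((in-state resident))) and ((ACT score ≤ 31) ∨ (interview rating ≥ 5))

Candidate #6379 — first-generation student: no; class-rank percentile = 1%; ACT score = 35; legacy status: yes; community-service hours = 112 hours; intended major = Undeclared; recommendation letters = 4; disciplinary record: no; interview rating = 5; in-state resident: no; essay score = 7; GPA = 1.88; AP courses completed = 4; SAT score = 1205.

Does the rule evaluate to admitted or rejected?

Atomic conditions:
  GPA ≥ 2.54: 1.88 ≥ 2.54 is false
  essay score > 8: 7 > 8 is false
  disciplinary record: no → false
  class-rank percentile < 1%: 1 < 1 is false
  ACT score > 36: 35 > 36 is false
  community-service hours < 377 hours: 112 < 377 is true
  interview rating ≥ 1: 5 ≥ 1 is true
  in-state resident: no → false
  legacy status: yes → true
  SAT score ≥ 996: 1205 ≥ 996 is true
  intended major = STEM: Undeclared == STEM is false
  essay score = 8: 7 == 8 is false
  AP courses completed = 1: 4 == 1 is false
  recommendation letters ≥ 0: 4 ≥ 0 is true
  NOT first-generation student: no → true
  SAT score < 1252: 1205 < 1252 is true
  ACT score ≤ 31: 35 ≤ 31 is false
  interview rating ≥ 5: 5 ≥ 5 is true
Combine:
[1.2] NOT false = true
[1] false OR true = true
[2.2] NOT false = true
[2] false OR true OR false = true
[3] true OR true = true
[4.2] NOT true = false
[4] false OR false OR true = true
[5.2] NOT false = true
[5] false OR true OR false = true
[6.1] NOT true = false
[6] false OR true = true
[7.1] NOT true = false
[7.2] NOT false = true
[7] false OR true = true
[8] false OR true = true
[root] true AND true AND true AND true AND true AND true AND true AND true = true
Overall: true → admitted

Admitted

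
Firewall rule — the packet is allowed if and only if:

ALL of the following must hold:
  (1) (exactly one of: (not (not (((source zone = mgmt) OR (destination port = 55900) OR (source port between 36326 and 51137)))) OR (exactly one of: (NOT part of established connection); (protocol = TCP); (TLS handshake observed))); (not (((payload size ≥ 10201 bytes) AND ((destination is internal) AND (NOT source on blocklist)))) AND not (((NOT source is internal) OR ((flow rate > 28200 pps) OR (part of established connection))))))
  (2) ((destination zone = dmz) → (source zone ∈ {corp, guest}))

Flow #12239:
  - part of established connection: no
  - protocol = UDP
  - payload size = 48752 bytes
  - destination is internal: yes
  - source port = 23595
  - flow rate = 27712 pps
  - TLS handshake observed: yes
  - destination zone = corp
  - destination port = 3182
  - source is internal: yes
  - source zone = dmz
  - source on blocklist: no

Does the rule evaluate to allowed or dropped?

Atomic conditions:
  source zone = mgmt: dmz == mgmt is false
  destination port = 55900: 3182 == 55900 is false
  source port between 36326 and 51137: 23595 in [36326, 51137] is false
  NOT part of established connection: no → true
  protocol = TCP: UDP == TCP is false
  TLS handshake observed: yes → true
  payload size ≥ 10201 bytes: 48752 ≥ 10201 is true
  destination is internal: yes → true
  NOT source on blocklist: no → true
  NOT source is internal: yes → false
  flow rate > 28200 pps: 27712 > 28200 is false
  part of established connection: no → false
  destination zone = dmz: corp == dmz is false
  source zone ∈ {corp, guest}: dmz is not in the set → false
Combine:
[1.1.1.1.1] false OR false OR false = false
[1.1.1.1] NOT false = true
[1.1.1] NOT true = false
[1.1.2] exactly-one(true, false, true) = false
[1.1] false OR false = false
[1.2.1.1.2] true AND true = true
[1.2.1.1] true AND true = true
[1.2.1] NOT true = false
[1.2.2.1.2] false OR false = false
[1.2.2.1] false OR false = false
[1.2.2] NOT false = true
[1.2] false AND true = false
[1] exactly-one(false, false) = false
[2] false → false (antecedent false ⇒ implication holds) = true
[root] false AND true = false
Overall: false → dropped

Dropped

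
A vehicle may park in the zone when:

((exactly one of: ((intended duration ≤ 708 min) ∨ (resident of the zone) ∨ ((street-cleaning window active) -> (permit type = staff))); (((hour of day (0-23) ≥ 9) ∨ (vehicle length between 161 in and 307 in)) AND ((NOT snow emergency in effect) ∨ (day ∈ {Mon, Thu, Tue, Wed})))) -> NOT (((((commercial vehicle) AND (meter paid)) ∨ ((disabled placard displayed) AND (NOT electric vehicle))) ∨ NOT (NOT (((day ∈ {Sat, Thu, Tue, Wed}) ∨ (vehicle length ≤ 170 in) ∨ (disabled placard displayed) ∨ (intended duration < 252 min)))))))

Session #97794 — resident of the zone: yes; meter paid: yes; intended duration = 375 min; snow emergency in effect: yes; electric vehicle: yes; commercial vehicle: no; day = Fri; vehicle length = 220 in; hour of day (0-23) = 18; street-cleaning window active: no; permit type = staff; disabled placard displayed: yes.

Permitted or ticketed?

Atomic conditions:
  intended duration ≤ 708 min: 375 ≤ 708 is true
  resident of the zone: yes → true
  street-cleaning window active: no → false
  permit type = staff: staff == staff is true
  hour of day (0-23) ≥ 9: 18 ≥ 9 is true
  vehicle length between 161 in and 307 in: 220 in [161, 307] is true
  NOT snow emergency in effect: yes → false
  day ∈ {Mon, Thu, Tue, Wed}: Fri is not in the set → false
  commercial vehicle: no → false
  meter paid: yes → true
  disabled placard displayed: yes → true
  NOT electric vehicle: yes → false
  day ∈ {Sat, Thu, Tue, Wed}: Fri is not in the set → false
  vehicle length ≤ 170 in: 220 ≤ 170 is false
  intended duration < 252 min: 375 < 252 is false
Combine:
[1.1.3] false → true (antecedent false ⇒ implication holds) = true
[1.1] true OR true OR true = true
[1.2.1] true OR true = true
[1.2.2] false OR false = false
[1.2] true AND false = false
[1] exactly-one(true, false) = true
[2.1.1.1] false AND true = false
[2.1.1.2] true AND false = false
[2.1.1] false OR false = false
[2.1.2.1.1] false OR false OR true OR false = true
[2.1.2.1] NOT true = false
[2.1.2] NOT false = true
[2.1] false OR true = true
[2] NOT true = false
[root] true → false = false
Overall: false → ticketed

Ticketed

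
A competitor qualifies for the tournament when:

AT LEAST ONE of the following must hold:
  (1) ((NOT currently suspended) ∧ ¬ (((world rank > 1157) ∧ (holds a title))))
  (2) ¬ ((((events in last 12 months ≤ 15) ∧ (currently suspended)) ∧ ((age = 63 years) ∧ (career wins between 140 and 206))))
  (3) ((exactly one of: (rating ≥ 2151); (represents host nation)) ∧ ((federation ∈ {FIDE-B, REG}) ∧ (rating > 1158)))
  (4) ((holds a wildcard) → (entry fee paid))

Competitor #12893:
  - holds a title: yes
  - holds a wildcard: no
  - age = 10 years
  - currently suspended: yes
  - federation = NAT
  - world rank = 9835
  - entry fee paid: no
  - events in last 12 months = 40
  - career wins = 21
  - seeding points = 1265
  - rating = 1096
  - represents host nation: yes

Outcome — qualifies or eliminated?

Qualifies

Atomic conditions:
  NOT currently suspended: yes → false
  world rank > 1157: 9835 > 1157 is true
  holds a title: yes → true
  events in last 12 months ≤ 15: 40 ≤ 15 is false
  currently suspended: yes → true
  age = 63 years: 10 == 63 is false
  career wins between 140 and 206: 21 in [140, 206] is false
  rating ≥ 2151: 1096 ≥ 2151 is false
  represents host nation: yes → true
  federation ∈ {FIDE-B, REG}: NAT is not in the set → false
  rating > 1158: 1096 > 1158 is false
  holds a wildcard: no → false
  entry fee paid: no → false
Combine:
[1.2.1] true AND true = true
[1.2] NOT true = false
[1] false AND false = false
[2.1.1] false AND true = false
[2.1.2] false AND false = false
[2.1] false AND false = false
[2] NOT false = true
[3.1] exactly-one(false, true) = true
[3.2] false AND false = false
[3] true AND false = false
[4] false → false (antecedent false ⇒ implication holds) = true
[root] false OR true OR false OR true = true
Overall: true → qualifies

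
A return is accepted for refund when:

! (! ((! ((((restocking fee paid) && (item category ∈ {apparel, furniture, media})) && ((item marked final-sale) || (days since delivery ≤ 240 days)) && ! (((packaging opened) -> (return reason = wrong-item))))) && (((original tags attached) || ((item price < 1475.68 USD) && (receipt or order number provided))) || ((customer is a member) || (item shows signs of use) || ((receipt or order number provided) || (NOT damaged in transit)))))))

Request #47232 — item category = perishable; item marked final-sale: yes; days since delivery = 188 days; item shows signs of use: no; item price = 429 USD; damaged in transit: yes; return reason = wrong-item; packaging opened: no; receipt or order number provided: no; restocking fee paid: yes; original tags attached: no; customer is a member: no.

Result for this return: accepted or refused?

Atomic conditions:
  restocking fee paid: yes → true
  item category ∈ {apparel, furniture, media}: perishable is not in the set → false
  item marked final-sale: yes → true
  days since delivery ≤ 240 days: 188 ≤ 240 is true
  packaging opened: no → false
  return reason = wrong-item: wrong-item == wrong-item is true
  original tags attached: no → false
  item price < 1475.68 USD: 429 < 1475.68 is true
  receipt or order number provided: no → false
  customer is a member: no → false
  item shows signs of use: no → false
  NOT damaged in transit: yes → false
Combine:
[1.1.1.1.1] true AND false = false
[1.1.1.1.2] true OR true = true
[1.1.1.1.3.1] false → true (antecedent false ⇒ implication holds) = true
[1.1.1.1.3] NOT true = false
[1.1.1.1] false AND true AND false = false
[1.1.1] NOT false = true
[1.1.2.1.2] true AND false = false
[1.1.2.1] false OR false = false
[1.1.2.2.3] false OR false = false
[1.1.2.2] false OR false OR false = false
[1.1.2] false OR false = false
[1.1] true AND false = false
[1] NOT false = true
[root] NOT true = false
Overall: false → refused

Refused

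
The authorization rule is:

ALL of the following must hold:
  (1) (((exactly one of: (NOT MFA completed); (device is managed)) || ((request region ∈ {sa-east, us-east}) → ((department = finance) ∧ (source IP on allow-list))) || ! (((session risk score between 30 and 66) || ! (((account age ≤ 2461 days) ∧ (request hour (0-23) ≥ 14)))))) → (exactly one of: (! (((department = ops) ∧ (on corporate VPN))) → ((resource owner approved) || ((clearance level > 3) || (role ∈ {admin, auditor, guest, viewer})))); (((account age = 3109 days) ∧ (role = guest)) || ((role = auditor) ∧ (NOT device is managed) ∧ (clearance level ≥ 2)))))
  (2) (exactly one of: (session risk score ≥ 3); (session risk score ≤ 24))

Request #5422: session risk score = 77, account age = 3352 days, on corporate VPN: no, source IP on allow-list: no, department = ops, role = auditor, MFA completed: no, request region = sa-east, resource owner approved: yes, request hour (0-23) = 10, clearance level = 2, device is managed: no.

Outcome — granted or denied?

Denied

Atomic conditions:
  NOT MFA completed: no → true
  device is managed: no → false
  request region ∈ {sa-east, us-east}: sa-east is in the set → true
  department = finance: ops == finance is false
  source IP on allow-list: no → false
  session risk score between 30 and 66: 77 in [30, 66] is false
  account age ≤ 2461 days: 3352 ≤ 2461 is false
  request hour (0-23) ≥ 14: 10 ≥ 14 is false
  department = ops: ops == ops is true
  on corporate VPN: no → false
  resource owner approved: yes → true
  clearance level > 3: 2 > 3 is false
  role ∈ {admin, auditor, guest, viewer}: auditor is in the set → true
  account age = 3109 days: 3352 == 3109 is false
  role = guest: auditor == guest is false
  role = auditor: auditor == auditor is true
  NOT device is managed: no → true
  clearance level ≥ 2: 2 ≥ 2 is true
  session risk score ≥ 3: 77 ≥ 3 is true
  session risk score ≤ 24: 77 ≤ 24 is false
Combine:
[1.1.1] exactly-one(true, false) = true
[1.1.2.2] false AND false = false
[1.1.2] true → false = false
[1.1.3.1.2.1] false AND false = false
[1.1.3.1.2] NOT false = true
[1.1.3.1] false OR true = true
[1.1.3] NOT true = false
[1.1] true OR false OR false = true
[1.2.1.1.1] true AND false = false
[1.2.1.1] NOT false = true
[1.2.1.2.2] false OR true = true
[1.2.1.2] true OR true = true
[1.2.1] true → true = true
[1.2.2.1] false AND false = false
[1.2.2.2] true AND true AND true = true
[1.2.2] false OR true = true
[1.2] exactly-one(true, true) = false
[1] true → false = false
[2] exactly-one(true, false) = true
[root] false AND true = false
Overall: false → denied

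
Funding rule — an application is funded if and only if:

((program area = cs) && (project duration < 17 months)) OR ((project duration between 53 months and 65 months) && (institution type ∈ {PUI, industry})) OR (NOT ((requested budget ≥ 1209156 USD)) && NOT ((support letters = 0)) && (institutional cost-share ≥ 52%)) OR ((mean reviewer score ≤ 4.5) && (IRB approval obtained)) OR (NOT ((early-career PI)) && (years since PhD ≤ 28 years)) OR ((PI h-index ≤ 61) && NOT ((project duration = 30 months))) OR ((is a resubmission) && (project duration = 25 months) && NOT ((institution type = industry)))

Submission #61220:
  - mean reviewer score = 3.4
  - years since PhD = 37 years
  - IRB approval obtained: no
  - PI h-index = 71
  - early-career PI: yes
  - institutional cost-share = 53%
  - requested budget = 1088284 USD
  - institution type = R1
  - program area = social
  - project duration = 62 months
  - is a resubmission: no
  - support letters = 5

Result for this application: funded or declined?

Funded

Atomic conditions:
  program area = cs: social == cs is false
  project duration < 17 months: 62 < 17 is false
  project duration between 53 months and 65 months: 62 in [53, 65] is true
  institution type ∈ {PUI, industry}: R1 is not in the set → false
  requested budget ≥ 1209156 USD: 1088284 ≥ 1209156 is false
  support letters = 0: 5 == 0 is false
  institutional cost-share ≥ 52%: 53 ≥ 52 is true
  mean reviewer score ≤ 4.5: 3.4 ≤ 4.5 is true
  IRB approval obtained: no → false
  early-career PI: yes → true
  years since PhD ≤ 28 years: 37 ≤ 28 is false
  PI h-index ≤ 61: 71 ≤ 61 is false
  project duration = 30 months: 62 == 30 is false
  is a resubmission: no → false
  project duration = 25 months: 62 == 25 is false
  institution type = industry: R1 == industry is false
Combine:
[1] false AND false = false
[2] true AND false = false
[3.1] NOT false = true
[3.2] NOT false = true
[3] true AND true AND true = true
[4] true AND false = false
[5.1] NOT true = false
[5] false AND false = false
[6.2] NOT false = true
[6] false AND true = false
[7.3] NOT false = true
[7] false AND false AND true = false
[root] false OR false OR true OR false OR false OR false OR false = true
Overall: true → funded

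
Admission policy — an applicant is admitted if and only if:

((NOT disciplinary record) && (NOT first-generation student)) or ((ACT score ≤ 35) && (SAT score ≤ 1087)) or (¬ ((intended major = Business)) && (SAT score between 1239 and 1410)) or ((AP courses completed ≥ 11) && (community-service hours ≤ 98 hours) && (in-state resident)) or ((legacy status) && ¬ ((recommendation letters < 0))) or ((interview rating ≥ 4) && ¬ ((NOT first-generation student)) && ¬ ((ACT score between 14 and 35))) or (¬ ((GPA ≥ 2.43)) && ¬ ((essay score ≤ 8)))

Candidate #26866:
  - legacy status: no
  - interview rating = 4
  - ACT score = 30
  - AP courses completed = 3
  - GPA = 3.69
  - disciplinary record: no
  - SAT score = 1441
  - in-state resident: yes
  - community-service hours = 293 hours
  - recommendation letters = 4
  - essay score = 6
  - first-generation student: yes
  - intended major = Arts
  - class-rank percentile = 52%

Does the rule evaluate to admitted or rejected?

Rejected

Atomic conditions:
  NOT disciplinary record: no → true
  NOT first-generation student: yes → false
  ACT score ≤ 35: 30 ≤ 35 is true
  SAT score ≤ 1087: 1441 ≤ 1087 is false
  intended major = Business: Arts == Business is false
  SAT score between 1239 and 1410: 1441 in [1239, 1410] is false
  AP courses completed ≥ 11: 3 ≥ 11 is false
  community-service hours ≤ 98 hours: 293 ≤ 98 is false
  in-state resident: yes → true
  legacy status: no → false
  recommendation letters < 0: 4 < 0 is false
  interview rating ≥ 4: 4 ≥ 4 is true
  ACT score between 14 and 35: 30 in [14, 35] is true
  GPA ≥ 2.43: 3.69 ≥ 2.43 is true
  essay score ≤ 8: 6 ≤ 8 is true
Combine:
[1] true AND false = false
[2] true AND false = false
[3.1] NOT false = true
[3] true AND false = false
[4] false AND false AND true = false
[5.2] NOT false = true
[5] false AND true = false
[6.2] NOT false = true
[6.3] NOT true = false
[6] true AND true AND false = false
[7.1] NOT true = false
[7.2] NOT true = false
[7] false AND false = false
[root] false OR false OR false OR false OR false OR false OR false = false
Overall: false → rejected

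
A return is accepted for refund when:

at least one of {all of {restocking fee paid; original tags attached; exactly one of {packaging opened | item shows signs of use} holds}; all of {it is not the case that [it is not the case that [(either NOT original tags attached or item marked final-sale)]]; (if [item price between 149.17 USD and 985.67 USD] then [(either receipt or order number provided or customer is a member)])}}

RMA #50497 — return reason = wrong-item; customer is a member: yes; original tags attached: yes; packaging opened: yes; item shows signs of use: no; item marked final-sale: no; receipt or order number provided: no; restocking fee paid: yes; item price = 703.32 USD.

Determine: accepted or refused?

Atomic conditions:
  restocking fee paid: yes → true
  original tags attached: yes → true
  packaging opened: yes → true
  item shows signs of use: no → false
  NOT original tags attached: yes → false
  item marked final-sale: no → false
  item price between 149.17 USD and 985.67 USD: 703.32 in [149.17, 985.67] is true
  receipt or order number provided: no → false
  customer is a member: yes → true
Combine:
[1.3] exactly-one(true, false) = true
[1] true AND true AND true = true
[2.1.1.1] false OR false = false
[2.1.1] NOT false = true
[2.1] NOT true = false
[2.2.2] false OR true = true
[2.2] true → true = true
[2] false AND true = false
[root] true OR false = true
Overall: true → accepted

Accepted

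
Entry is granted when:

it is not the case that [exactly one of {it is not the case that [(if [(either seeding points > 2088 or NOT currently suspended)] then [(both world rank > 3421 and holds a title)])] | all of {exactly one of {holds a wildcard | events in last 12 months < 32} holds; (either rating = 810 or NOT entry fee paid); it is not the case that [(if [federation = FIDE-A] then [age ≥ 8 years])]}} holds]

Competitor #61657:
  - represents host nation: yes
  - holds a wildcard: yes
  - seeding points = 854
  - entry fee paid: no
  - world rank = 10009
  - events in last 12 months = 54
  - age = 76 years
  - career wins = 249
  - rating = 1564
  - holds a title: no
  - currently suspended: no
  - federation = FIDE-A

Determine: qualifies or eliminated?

Eliminated

Atomic conditions:
  seeding points > 2088: 854 > 2088 is false
  NOT currently suspended: no → true
  world rank > 3421: 10009 > 3421 is true
  holds a title: no → false
  holds a wildcard: yes → true
  events in last 12 months < 32: 54 < 32 is false
  rating = 810: 1564 == 810 is false
  NOT entry fee paid: no → true
  federation = FIDE-A: FIDE-A == FIDE-A is true
  age ≥ 8 years: 76 ≥ 8 is true
Combine:
[1.1.1.1] false OR true = true
[1.1.1.2] true AND false = false
[1.1.1] true → false = false
[1.1] NOT false = true
[1.2.1] exactly-one(true, false) = true
[1.2.2] false OR true = true
[1.2.3.1] true → true = true
[1.2.3] NOT true = false
[1.2] true AND true AND false = false
[1] exactly-one(true, false) = true
[root] NOT true = false
Overall: false → eliminated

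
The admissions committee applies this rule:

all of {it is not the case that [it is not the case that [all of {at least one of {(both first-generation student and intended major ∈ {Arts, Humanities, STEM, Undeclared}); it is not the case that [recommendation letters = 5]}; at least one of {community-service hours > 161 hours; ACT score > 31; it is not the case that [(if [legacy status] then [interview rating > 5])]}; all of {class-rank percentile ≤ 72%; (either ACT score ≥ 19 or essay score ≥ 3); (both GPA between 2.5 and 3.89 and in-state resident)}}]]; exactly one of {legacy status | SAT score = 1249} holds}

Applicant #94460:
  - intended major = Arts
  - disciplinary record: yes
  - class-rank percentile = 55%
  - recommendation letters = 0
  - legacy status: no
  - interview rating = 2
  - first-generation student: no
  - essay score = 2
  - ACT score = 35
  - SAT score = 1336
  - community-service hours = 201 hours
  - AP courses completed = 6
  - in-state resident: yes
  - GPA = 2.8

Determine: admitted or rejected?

Atomic conditions:
  first-generation student: no → false
  intended major ∈ {Arts, Humanities, STEM, Undeclared}: Arts is in the set → true
  recommendation letters = 5: 0 == 5 is false
  community-service hours > 161 hours: 201 > 161 is true
  ACT score > 31: 35 > 31 is true
  legacy status: no → false
  interview rating > 5: 2 > 5 is false
  class-rank percentile ≤ 72%: 55 ≤ 72 is true
  ACT score ≥ 19: 35 ≥ 19 is true
  essay score ≥ 3: 2 ≥ 3 is false
  GPA between 2.5 and 3.89: 2.8 in [2.5, 3.89] is true
  in-state resident: yes → true
  SAT score = 1249: 1336 == 1249 is false
Combine:
[1.1.1.1.1] false AND true = false
[1.1.1.1.2] NOT false = true
[1.1.1.1] false OR true = true
[1.1.1.2.3.1] false → false (antecedent false ⇒ implication holds) = true
[1.1.1.2.3] NOT true = false
[1.1.1.2] true OR true OR false = true
[1.1.1.3.2] true OR false = true
[1.1.1.3.3] true AND true = true
[1.1.1.3] true AND true AND true = true
[1.1.1] true AND true AND true = true
[1.1] NOT true = false
[1] NOT false = true
[2] exactly-one(false, false) = false
[root] true AND false = false
Overall: false → rejected

Rejected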